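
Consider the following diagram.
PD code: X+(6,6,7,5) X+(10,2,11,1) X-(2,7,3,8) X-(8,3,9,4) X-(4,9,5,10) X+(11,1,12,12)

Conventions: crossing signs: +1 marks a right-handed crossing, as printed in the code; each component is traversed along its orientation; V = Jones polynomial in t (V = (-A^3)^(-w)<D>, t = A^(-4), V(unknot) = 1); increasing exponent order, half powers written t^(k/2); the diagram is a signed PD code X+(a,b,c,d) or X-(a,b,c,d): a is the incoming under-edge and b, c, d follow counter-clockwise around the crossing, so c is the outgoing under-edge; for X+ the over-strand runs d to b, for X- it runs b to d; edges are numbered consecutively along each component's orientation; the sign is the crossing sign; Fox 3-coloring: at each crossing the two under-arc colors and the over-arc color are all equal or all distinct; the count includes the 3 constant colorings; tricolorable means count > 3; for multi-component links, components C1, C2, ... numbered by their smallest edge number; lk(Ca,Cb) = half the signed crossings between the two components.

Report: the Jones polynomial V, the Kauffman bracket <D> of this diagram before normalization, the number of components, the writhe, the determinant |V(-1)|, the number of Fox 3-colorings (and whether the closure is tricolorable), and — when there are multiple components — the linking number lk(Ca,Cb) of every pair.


Jones polynomial: V(t) = -t^-4 + t^-3 + t^-1
<D> = A^4 + A^12 - A^16; writhe 0
components 1, writhe 0 (6 crossings)
3-colorings: 9 of 3^6, det 3 — tricolorable
note: the span of V is 3, forcing >= 3 crossings in any diagram


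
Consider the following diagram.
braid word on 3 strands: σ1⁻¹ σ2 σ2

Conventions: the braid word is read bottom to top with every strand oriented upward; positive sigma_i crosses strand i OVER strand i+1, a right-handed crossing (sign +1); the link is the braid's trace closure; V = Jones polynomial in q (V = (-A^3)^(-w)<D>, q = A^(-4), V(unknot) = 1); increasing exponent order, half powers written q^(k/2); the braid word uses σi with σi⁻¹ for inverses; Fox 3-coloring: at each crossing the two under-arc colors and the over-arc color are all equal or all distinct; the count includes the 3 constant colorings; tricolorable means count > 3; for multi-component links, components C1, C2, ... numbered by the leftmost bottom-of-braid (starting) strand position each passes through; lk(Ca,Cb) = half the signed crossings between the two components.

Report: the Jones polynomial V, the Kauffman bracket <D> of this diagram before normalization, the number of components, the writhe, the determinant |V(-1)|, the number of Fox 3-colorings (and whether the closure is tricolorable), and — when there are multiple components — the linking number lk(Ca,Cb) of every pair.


V = -q^(1/2) - q^(5/2)
<D> = A^-7 + A (w = +1)
2 components over 3 crossings, w = +1
lk(C1,C2): +1
3 Fox colorings among 3^3, |V(-1)| = 2: not tricolorable
why: the 1 component pair carries total linking +1


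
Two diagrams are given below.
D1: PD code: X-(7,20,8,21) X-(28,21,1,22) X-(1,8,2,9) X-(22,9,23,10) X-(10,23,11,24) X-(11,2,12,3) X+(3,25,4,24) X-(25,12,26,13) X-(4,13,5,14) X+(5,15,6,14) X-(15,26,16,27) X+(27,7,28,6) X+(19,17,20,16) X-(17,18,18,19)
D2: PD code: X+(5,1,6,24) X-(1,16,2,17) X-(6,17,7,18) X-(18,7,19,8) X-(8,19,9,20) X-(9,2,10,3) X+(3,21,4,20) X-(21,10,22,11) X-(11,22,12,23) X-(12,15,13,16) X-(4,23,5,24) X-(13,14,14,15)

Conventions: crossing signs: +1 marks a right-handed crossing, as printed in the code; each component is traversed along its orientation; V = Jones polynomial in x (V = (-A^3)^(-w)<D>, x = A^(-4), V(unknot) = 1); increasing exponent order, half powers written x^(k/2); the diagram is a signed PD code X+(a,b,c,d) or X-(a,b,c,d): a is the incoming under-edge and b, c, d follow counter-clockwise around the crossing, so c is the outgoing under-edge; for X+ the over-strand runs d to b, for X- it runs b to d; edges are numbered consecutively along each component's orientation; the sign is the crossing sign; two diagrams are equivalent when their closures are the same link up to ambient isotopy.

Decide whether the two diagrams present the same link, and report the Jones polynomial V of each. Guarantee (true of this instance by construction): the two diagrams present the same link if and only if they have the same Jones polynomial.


same link: yes
V(D1) = -x^-9 + 2x^-8 - 3x^-7 + 3x^-6 - 3x^-5 + 3x^-4 - x^-3 + x^-2  [14 crossings, <D> = A^-10 - A^-6 + 3A^-2 - 3A^2 + 3A^6 - 3A^10 + 2A^14 - A^18, w = -6]
D2 (bracket A^-16 - A^-12 + 3A^-8 - 3A^-4 + 3 - 3A^4 + 2A^8 - A^12; 12 crossings at w = -8): V = -x^-9 + 2x^-8 - 3x^-7 + 3x^-6 - 3x^-5 + 3x^-4 - x^-3 + x^-2
note: Reidemeister moves carry D1 (14 crossings) to D2 (12)


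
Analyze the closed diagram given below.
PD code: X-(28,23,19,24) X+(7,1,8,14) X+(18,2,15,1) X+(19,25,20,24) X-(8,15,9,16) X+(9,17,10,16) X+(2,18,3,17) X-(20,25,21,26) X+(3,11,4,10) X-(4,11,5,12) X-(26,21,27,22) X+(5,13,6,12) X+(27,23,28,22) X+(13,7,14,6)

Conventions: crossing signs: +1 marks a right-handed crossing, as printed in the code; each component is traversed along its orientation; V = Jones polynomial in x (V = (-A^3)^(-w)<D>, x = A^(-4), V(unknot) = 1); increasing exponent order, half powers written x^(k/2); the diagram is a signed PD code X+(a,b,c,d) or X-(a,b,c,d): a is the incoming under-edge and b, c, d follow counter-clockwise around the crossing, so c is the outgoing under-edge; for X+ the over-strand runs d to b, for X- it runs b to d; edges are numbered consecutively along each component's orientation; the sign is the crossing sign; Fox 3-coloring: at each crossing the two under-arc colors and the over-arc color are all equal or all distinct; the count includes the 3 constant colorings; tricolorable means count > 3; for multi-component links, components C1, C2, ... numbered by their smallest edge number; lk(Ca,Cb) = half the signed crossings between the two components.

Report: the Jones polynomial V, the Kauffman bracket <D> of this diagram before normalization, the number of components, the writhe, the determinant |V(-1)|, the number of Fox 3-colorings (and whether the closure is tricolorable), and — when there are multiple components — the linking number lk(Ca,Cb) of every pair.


V = x + x^2 + 2x^3 + x^4 - x^7
<D> = -A^-16 + A^-4 + 2 + A^4 + A^8 (w = +4)
3 components over 14 crossings, w = +4
lk(C1,C2): +1
lk(C1,C3) = 0
linking number lk(C2,C3) = 0
27 Fox colorings among 3^14, |V(-1)| = 0: tricolorable
why: summing lk over 3 pairs gives +1


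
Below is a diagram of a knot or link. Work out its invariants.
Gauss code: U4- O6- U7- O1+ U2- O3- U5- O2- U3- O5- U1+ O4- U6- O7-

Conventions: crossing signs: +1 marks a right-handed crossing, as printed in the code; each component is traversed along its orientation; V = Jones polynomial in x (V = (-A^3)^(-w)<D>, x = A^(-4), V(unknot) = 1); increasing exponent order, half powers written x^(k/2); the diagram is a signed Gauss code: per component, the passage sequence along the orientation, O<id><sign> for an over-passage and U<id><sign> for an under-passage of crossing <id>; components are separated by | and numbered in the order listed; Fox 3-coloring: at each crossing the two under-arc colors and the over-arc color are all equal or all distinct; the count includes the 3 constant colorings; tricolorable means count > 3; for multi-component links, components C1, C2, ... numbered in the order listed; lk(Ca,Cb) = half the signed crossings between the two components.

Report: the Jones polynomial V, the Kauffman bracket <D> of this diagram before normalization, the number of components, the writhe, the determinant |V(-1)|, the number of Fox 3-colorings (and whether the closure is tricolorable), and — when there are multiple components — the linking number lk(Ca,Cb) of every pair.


Jones polynomial: V(x) = x^-8 - 2x^-7 + x^-6 - 2x^-5 + 2x^-4 + x^-2
<D> = -A^-7 - 2A + 2A^5 - A^9 + 2A^13 - A^17; writhe -5
components 1, writhe -5 (7 crossings)
3-colorings: 27 of 3^7, det 9 — tricolorable
note: w = -5 (over 7 crossings) is diagram-only; (-A^3)^(5) removes it from V


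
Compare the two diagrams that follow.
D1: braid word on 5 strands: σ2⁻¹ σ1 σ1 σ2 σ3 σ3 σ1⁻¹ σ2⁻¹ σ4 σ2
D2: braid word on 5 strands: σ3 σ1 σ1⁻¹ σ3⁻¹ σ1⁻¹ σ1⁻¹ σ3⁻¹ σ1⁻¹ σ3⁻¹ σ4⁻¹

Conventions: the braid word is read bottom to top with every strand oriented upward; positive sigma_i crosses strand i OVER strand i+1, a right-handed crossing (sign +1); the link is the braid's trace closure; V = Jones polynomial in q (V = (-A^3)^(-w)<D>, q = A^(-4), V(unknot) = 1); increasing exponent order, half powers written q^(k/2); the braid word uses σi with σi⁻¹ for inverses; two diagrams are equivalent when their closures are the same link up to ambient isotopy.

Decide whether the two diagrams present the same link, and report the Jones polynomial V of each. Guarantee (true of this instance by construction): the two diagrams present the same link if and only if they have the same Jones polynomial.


same link: no
V(D1) = q + 2q^3 + q^5  [10 crossings, <D> = A^-8 + 2 + A^8, w = +4]
V(D2) = -q^-7 + q^-4 + 2q^-3 + q^-2 + q^-1  [10 crossings, <D> = A^-14 + A^-10 + 2A^-6 + A^-2 - A^10, w = -6]
insight: 2 classes among 2 diagrams; unequal V(q) rules out equality


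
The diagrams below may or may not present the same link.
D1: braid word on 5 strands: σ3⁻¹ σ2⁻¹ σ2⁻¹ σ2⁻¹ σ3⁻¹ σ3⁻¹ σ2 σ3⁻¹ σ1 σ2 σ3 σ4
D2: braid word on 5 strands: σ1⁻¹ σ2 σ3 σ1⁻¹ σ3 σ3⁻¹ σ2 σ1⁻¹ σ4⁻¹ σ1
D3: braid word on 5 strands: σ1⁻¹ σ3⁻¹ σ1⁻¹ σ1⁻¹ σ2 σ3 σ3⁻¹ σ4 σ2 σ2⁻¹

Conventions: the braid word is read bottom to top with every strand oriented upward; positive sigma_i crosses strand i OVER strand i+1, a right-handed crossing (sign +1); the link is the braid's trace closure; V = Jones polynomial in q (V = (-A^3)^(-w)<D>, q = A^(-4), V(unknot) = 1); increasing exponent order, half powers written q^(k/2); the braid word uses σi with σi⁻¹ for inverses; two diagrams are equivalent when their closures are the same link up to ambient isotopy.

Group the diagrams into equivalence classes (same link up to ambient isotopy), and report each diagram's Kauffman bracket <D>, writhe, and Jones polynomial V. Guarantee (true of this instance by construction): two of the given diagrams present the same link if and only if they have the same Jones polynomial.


equivalence classes: {D1} | {D2} | {D3}
D1 (bracket A^-2 - A^2 + 2A^6 - A^10 + A^14 - A^18; 12 crossings at w = -2): V = -q^-6 + q^-5 - q^-4 + 2q^-3 - q^-2 + q^-1
V(D2) = q^-2 - q^-1 + 1 - q + q^2  [10 crossings, <D> = A^-8 - A^-4 + 1 - A^4 + A^8, w = 0]
D3 (bracket A^-2 + A^6 - A^10; 10 crossings at w = -2): V = -q^-4 + q^-3 + q^-1
key observation: V(q) takes 3 values over 3 diagrams, fixing the grouping


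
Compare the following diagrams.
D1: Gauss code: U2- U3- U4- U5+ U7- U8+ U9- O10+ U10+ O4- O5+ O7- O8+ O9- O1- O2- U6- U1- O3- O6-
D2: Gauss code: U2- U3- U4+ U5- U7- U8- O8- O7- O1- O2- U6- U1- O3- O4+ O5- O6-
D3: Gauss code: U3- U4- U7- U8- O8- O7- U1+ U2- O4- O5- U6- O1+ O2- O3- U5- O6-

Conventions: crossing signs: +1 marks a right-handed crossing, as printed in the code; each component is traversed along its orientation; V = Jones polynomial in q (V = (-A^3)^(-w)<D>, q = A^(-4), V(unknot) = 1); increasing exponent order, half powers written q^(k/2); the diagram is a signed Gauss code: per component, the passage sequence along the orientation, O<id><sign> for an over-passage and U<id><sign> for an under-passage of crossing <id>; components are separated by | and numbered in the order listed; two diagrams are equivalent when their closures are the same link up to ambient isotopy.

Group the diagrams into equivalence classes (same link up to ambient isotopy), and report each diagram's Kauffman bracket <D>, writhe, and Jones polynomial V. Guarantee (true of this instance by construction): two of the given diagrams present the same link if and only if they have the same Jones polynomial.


grouping into links: {D1, D2, D3}
V(D1) = -q^-4 + q^-3 + q^-1  (w -4, c 10, <D> = A^-8 + 1 - A^4)
D2 (bracket A^-14 + A^-6 - A^-2; 8 crossings at w = -6): V = -q^-4 + q^-3 + q^-1
V(D3) = -q^-4 + q^-3 + q^-1  (w -6, c 8, <D> = A^-14 + A^-6 - A^-2)
key observation: all 3 diagrams share one V(q), hence one class


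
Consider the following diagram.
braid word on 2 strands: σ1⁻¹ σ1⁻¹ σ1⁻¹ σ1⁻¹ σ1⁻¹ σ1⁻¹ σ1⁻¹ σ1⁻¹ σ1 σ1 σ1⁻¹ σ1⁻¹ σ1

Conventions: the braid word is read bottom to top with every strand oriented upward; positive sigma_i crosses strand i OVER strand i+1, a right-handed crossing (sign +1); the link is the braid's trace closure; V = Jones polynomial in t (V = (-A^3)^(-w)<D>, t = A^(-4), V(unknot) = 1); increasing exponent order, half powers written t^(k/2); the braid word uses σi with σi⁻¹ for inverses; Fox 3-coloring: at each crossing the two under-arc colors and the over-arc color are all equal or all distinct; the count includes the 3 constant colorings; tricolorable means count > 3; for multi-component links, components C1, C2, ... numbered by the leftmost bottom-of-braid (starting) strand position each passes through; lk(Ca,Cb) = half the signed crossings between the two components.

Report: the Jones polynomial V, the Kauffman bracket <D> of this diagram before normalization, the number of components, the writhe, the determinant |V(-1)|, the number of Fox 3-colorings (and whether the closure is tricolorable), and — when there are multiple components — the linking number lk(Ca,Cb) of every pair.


V = -t^-10 + t^-9 - t^-8 + t^-7 - t^-6 + t^-5 + t^-3
<D> = -A^-9 - A^-1 + A^3 - A^7 + A^11 - A^15 + A^19 (w = -7)
1 component over 13 crossings, w = -7
3 Fox colorings among 3^13, |V(-1)| = 7: not tricolorable
why: det 7 = |V(-1)|; not divisible by 3, so not tricolorable


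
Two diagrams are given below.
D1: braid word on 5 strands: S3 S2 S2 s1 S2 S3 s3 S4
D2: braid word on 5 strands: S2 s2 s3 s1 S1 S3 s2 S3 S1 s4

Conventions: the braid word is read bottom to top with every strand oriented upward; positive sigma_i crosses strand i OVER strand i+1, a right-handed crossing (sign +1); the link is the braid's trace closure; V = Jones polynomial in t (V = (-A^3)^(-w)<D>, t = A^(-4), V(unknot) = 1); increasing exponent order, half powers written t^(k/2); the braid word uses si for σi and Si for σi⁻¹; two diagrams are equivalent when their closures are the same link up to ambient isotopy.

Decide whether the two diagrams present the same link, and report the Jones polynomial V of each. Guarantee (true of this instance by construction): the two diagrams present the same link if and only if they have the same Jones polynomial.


equivalent: no
D1 (bracket A^-8 + 1 - A^4; 8 crossings at w = -4): V = -t^-4 + t^-3 + t^-1
D2 (bracket 1; 10 crossings at w = 0): V = 1
key observation: 2 classes among 2 diagrams; unequal V(t) rules out equality


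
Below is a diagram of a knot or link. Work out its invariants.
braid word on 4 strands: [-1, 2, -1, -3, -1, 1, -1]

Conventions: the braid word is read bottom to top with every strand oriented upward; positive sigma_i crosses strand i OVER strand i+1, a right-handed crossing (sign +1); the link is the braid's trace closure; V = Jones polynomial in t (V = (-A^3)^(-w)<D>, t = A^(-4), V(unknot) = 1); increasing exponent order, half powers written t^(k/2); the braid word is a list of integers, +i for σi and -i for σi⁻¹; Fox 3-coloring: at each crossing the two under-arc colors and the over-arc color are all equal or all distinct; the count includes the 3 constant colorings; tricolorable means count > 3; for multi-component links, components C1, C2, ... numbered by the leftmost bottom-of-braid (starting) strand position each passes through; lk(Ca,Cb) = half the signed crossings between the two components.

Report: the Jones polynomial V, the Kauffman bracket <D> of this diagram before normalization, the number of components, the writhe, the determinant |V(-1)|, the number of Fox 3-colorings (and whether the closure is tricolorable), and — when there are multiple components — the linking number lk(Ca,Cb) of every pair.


V = -t^-4 + t^-3 + t^-1
<D> = -A^-5 - A^3 + A^7 (w = -3)
1 component over 7 crossings, w = -3
9 Fox colorings among 3^7, |V(-1)| = 3: tricolorable
why: inverse pairs cancel, leaving σ1⁻¹ σ2 σ1⁻¹ σ3⁻¹ σ1⁻¹


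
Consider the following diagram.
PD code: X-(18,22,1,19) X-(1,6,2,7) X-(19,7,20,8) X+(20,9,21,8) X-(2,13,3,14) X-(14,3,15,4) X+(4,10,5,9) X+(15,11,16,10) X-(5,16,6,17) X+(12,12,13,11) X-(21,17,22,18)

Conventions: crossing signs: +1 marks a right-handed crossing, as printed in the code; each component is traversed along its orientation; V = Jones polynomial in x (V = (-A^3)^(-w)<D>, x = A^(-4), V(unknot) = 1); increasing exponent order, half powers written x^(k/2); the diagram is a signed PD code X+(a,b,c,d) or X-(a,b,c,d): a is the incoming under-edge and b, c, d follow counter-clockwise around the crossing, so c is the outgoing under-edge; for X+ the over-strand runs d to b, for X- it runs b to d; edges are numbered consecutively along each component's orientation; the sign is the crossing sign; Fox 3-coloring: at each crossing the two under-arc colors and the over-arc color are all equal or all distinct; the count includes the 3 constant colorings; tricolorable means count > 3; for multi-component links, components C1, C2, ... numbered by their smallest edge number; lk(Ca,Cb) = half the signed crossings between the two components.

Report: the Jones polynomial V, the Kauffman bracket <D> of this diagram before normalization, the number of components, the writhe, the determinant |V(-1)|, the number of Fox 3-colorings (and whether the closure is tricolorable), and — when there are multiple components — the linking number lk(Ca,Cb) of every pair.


V(x) = x^(-13/2) - x^(-11/2) + x^(-9/2) - 2x^(-7/2) - x^(-3/2)
bracket: A^-3 + 2A^5 - A^9 + A^13 - A^17, w = -3
2 components, writhe -3, over 11 crossings
lk(C1,C2) = -1
det 6, colorings 9 of 3^11 — tricolorable
observation: the 1 component pair carries total linking -1


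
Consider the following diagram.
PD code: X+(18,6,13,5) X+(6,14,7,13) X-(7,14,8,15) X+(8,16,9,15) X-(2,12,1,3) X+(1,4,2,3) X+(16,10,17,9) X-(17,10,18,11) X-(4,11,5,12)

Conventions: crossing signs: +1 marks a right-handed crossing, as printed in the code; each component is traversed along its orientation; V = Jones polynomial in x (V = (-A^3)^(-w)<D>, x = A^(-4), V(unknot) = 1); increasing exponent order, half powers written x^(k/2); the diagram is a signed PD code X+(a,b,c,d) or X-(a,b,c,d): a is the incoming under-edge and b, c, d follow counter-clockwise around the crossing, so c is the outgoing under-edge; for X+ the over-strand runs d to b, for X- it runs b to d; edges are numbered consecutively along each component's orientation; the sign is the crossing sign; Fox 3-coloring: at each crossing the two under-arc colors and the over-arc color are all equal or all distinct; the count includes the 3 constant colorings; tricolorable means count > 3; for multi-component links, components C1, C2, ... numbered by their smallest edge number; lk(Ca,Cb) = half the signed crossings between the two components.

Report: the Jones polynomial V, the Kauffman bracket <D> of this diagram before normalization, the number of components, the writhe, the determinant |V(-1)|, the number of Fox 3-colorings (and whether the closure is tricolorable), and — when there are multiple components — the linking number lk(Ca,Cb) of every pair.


V = 1 + x + x^2 + x^3
<D> = -A^-9 - A^-5 - A^-1 - A^3 (w = +1)
3 components over 9 crossings, w = +1
lk(C1,C2): 0
lk(C1,C3) = 0
linking number lk(C2,C3) = +1
9 Fox colorings among 3^9, |V(-1)| = 0: tricolorable
why: w = +1 shifts under R1 moves; the (-A^3)^(-1) factor cancels that in V


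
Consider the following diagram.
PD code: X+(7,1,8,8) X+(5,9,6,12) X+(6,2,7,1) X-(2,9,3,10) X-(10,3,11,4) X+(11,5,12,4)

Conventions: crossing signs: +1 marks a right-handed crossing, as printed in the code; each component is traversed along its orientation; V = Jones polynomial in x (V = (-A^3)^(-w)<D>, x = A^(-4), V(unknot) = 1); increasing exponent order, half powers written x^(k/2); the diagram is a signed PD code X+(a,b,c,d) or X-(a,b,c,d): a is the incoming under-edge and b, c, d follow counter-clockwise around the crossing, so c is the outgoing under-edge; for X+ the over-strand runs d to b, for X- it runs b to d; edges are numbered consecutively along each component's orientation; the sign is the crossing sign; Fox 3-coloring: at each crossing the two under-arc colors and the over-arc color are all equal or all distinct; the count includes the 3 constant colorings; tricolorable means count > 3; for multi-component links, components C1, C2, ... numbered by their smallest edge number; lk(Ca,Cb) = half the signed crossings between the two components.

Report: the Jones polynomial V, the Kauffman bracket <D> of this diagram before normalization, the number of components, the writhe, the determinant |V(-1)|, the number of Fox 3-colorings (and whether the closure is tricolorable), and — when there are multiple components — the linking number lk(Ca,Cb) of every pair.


V = -x^(-1/2) - x^(1/2)
<D> = -A^4 - A^8 (w = +2)
2 components over 6 crossings, w = +2
lk(C1,C2): 0
9 Fox colorings among 3^6, |V(-1)| = 0: tricolorable
why: the 1 component pair carries total linking 0


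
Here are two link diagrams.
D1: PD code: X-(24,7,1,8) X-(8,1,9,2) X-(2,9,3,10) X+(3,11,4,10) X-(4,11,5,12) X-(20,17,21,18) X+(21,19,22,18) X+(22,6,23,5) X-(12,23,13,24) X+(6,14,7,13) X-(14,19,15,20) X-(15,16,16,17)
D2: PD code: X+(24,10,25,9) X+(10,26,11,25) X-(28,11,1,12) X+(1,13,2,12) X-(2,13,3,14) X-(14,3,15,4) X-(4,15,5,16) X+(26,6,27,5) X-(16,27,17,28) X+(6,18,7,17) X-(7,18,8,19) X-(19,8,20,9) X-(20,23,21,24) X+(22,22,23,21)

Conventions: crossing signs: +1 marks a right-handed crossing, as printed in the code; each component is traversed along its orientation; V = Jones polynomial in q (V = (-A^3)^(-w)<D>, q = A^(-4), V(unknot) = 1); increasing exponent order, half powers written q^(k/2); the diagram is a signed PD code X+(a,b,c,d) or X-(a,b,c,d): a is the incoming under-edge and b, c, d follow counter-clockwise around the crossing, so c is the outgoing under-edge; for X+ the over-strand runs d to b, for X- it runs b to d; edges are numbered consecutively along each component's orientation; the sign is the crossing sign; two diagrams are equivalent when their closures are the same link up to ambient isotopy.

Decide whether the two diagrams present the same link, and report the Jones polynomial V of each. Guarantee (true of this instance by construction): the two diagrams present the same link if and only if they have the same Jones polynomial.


same link: yes
V(D1) = q^-5 - 2q^-4 + 2q^-3 - 2q^-2 + 2q^-1 - 1 + q  [12 crossings, <D> = A^-16 - A^-12 + 2A^-8 - 2A^-4 + 2 - 2A^4 + A^8, w = -4]
V(D2) = q^-5 - 2q^-4 + 2q^-3 - 2q^-2 + 2q^-1 - 1 + q  (w -2, c 14, <D> = A^-10 - A^-6 + 2A^-2 - 2A^2 + 2A^6 - 2A^10 + A^14)
note: all 2 diagrams share one V(q), hence one class


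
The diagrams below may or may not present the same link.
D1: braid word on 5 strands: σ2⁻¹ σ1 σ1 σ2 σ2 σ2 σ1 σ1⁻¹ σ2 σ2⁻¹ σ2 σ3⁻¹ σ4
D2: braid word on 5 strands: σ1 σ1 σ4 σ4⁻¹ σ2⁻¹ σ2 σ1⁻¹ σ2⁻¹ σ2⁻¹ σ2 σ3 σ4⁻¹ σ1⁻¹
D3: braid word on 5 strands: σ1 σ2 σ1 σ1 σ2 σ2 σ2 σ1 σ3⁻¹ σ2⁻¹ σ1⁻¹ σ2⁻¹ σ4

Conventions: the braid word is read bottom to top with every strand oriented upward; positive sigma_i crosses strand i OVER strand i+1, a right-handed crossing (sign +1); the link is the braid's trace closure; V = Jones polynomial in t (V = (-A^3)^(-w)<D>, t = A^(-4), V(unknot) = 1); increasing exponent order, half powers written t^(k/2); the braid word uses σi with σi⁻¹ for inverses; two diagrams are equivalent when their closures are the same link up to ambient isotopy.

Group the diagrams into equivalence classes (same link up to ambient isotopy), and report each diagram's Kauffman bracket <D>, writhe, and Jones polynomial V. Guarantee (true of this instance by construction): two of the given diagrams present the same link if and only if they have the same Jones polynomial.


grouping into links: {D1, D3} | {D2}
V(D1) = -t^(3/2) - 2t^(7/2) + t^(9/2) - t^(11/2) + t^(13/2)  (w +5, c 13, <D> = -A^-11 + A^-7 - A^-3 + 2A + A^9)
V(D2) = -t^(-1/2) - t^(1/2)  (w -1, c 13, <D> = A^-5 + A^-1)
V(D3) = -t^(3/2) - 2t^(7/2) + t^(9/2) - t^(11/2) + t^(13/2)  [13 crossings, <D> = -A^-11 + A^-7 - A^-3 + 2A + A^9, w = +5]
why: comparing 3 Jones polynomials yields 2 groups


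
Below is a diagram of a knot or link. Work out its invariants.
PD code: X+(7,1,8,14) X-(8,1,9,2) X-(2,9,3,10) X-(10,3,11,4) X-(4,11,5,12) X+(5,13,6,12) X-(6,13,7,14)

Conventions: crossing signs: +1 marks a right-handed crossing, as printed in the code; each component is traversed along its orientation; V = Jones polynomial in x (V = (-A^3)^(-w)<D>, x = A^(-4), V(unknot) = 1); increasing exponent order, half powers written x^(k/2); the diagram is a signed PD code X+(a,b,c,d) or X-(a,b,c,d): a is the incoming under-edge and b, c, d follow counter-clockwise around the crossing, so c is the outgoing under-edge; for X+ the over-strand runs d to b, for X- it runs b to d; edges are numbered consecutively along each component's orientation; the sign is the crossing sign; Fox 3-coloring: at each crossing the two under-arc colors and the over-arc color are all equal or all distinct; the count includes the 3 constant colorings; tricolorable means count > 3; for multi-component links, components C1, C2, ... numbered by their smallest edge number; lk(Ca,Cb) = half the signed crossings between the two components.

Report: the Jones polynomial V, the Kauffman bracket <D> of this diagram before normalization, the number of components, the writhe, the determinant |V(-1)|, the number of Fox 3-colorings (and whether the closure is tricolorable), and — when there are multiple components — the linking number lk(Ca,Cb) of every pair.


Jones polynomial: V(x) = -x^-4 + x^-3 + x^-1
<D> = -A^-5 - A^3 + A^7; writhe -3
components 1, writhe -3 (7 crossings)
3-colorings: 9 of 3^7, det 3 — tricolorable
note: w = -3 (over 7 crossings) is diagram-only; (-A^3)^(3) removes it from V


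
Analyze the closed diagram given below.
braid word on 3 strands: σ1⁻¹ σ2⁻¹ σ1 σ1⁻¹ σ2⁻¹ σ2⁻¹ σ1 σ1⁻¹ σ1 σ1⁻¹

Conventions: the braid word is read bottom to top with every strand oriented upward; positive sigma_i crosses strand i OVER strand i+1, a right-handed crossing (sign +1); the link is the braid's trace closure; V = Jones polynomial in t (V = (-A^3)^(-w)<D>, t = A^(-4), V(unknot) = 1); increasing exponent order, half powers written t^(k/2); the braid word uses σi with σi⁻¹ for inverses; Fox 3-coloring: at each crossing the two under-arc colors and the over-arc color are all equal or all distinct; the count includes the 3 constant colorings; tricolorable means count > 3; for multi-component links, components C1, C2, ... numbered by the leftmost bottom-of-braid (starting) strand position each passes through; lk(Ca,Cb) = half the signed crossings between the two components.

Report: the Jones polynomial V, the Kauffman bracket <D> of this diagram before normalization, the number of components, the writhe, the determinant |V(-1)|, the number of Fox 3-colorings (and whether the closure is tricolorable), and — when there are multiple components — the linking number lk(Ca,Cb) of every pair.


Jones polynomial: V(t) = -t^-4 + t^-3 + t^-1
<D> = A^-8 + 1 - A^4; writhe -4
components 1, writhe -4 (10 crossings)
3-colorings: 9 of 3^10, det 3 — tricolorable
note: the span of V is 3, forcing >= 3 crossings in any diagram


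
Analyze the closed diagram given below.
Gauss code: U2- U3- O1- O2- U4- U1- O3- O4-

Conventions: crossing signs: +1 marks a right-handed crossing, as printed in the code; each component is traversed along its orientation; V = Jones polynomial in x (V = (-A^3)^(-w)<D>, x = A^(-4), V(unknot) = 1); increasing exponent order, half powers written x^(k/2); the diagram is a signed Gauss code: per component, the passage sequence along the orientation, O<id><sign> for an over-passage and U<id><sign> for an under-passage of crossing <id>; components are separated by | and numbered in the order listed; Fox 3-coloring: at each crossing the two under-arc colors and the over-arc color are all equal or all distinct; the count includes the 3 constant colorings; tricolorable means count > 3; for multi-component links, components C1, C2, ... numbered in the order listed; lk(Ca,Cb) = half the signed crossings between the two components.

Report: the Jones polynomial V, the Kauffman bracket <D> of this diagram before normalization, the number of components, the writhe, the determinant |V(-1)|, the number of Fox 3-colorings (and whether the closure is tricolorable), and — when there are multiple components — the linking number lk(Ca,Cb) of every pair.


V(x) = -x^-4 + x^-3 + x^-1
bracket: A^-8 + 1 - A^4, w = -4
1 component, writhe -4, over 4 crossings
det 3, colorings 9 of 3^4 — tricolorable
observation: w = -4 (over 4 crossings) is diagram-only; (-A^3)^(4) removes it from V


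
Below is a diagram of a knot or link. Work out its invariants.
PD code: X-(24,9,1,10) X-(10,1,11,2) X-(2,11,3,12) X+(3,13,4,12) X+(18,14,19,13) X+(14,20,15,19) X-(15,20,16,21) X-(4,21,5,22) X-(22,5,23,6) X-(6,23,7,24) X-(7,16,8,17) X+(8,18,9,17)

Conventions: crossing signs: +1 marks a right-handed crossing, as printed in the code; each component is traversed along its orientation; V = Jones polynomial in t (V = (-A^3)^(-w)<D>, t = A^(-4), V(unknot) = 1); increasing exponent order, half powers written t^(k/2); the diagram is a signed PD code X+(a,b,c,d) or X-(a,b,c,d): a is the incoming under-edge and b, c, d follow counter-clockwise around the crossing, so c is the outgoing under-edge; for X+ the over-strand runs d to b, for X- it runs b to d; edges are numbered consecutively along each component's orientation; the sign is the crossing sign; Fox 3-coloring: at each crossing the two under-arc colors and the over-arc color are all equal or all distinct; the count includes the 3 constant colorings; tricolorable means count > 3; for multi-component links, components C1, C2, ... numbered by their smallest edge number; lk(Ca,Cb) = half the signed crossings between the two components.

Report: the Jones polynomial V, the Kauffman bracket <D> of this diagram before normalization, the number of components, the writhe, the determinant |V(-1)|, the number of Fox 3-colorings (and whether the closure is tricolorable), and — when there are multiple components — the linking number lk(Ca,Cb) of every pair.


V(t) = -t^-7 + t^-6 - t^-5 + t^-4 + t^-2
bracket: A^-4 + A^4 - A^8 + A^12 - A^16, w = -4
1 component, writhe -4, over 12 crossings
det 5, colorings 3 of 3^12 — not tricolorable
observation: the span of V is 5, forcing >= 5 crossings in any diagram


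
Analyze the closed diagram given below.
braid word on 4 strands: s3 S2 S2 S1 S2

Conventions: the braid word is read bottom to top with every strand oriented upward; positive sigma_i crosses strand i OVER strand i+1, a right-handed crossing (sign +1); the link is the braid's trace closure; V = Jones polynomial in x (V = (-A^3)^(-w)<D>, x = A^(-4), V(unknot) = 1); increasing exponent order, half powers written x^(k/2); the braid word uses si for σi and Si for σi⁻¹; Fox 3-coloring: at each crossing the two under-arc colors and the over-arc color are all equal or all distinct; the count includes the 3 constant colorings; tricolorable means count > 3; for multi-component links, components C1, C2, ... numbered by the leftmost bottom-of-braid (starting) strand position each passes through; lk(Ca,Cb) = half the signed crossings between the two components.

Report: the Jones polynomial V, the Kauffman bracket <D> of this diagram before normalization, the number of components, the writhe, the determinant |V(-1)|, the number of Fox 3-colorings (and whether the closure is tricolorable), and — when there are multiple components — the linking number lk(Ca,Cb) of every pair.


V(x) = -x^-4 + x^-3 + x^-1
bracket: -A^-5 - A^3 + A^7, w = -3
1 component, writhe -3, over 5 crossings
det 3, colorings 9 of 3^5 — tricolorable
observation: det 3 = |V(-1)|; divisible by 3, so tricolorable


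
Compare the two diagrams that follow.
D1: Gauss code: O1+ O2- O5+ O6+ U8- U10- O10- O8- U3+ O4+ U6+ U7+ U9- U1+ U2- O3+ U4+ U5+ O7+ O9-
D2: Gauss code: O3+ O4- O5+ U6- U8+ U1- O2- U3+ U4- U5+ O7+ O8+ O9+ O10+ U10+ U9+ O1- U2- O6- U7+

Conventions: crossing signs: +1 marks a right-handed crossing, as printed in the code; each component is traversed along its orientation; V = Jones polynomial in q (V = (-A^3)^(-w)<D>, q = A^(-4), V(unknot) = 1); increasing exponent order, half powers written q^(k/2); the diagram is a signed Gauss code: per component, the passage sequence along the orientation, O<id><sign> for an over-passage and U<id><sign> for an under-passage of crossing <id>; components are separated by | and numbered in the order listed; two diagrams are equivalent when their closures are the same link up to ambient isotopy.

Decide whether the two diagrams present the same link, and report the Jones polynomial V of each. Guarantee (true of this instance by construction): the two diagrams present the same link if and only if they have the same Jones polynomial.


equivalent: no
D1 (bracket -A^-10 + A^-6 + A^2; 10 crossings at w = +2): V = q + q^3 - q^4
D2 (bracket A^-2 - A^2 + A^6 - A^10 + A^14; 10 crossings at w = +2): V = q^-2 - q^-1 + 1 - q + q^2
key observation: V(q) takes 2 values over 2 diagrams, fixing the grouping


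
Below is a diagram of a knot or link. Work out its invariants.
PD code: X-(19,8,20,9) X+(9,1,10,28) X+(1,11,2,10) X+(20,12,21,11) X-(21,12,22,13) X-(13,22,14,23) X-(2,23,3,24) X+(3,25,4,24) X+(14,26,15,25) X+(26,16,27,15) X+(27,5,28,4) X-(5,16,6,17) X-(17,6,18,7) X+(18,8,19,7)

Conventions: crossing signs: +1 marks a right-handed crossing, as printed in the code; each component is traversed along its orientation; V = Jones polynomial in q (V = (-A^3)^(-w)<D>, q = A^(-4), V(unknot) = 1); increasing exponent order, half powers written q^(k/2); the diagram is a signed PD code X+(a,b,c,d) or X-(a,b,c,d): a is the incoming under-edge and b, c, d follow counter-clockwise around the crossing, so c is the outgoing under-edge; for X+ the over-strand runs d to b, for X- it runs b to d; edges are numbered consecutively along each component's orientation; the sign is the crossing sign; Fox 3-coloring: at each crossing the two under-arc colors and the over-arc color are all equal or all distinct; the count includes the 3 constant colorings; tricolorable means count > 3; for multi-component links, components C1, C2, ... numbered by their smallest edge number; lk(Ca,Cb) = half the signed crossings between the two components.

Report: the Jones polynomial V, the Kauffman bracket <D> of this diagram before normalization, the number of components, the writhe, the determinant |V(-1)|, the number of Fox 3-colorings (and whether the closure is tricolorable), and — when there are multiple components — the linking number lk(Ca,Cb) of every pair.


V(q) = 1
bracket: A^6, w = +2
1 component, writhe +2, over 14 crossings
det 1, colorings 3 of 3^14 — not tricolorable
observation: |V(-1)| = 1: so not tricolorable, since 3 does not divide 1


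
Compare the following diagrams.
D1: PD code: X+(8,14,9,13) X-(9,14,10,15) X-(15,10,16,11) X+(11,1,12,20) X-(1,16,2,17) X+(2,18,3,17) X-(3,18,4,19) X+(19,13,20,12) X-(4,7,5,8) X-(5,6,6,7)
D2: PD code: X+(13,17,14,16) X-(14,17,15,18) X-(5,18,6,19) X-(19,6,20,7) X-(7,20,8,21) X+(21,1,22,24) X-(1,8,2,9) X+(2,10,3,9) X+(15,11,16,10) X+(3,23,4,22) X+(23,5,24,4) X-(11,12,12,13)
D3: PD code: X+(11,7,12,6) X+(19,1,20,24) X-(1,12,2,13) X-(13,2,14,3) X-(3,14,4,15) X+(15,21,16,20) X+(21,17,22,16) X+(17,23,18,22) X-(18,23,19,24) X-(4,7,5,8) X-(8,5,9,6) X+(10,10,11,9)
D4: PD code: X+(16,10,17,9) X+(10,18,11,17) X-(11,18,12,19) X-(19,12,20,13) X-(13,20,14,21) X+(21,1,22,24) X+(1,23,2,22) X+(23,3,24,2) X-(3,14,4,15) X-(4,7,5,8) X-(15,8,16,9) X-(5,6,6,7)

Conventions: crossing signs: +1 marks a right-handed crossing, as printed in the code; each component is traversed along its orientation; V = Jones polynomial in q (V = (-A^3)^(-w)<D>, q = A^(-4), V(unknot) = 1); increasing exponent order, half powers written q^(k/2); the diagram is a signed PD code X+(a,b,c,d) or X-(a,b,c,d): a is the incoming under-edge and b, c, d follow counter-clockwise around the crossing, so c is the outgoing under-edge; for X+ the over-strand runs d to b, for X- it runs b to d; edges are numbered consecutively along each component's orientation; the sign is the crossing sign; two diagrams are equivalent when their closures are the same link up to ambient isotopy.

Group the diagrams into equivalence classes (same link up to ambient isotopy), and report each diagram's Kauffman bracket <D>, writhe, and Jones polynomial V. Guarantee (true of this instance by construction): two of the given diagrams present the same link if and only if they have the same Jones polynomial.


equivalence classes: {D1} | {D2, D3, D4}
D1 (bracket A^-14 - A^-10 + A^-6 - A^-2 + A^2; 10 crossings at w = -2): V = q^-2 - q^-1 + 1 - q + q^2
V(D2) = -q^-3 + q^-2 - q^-1 + 3 - q + q^2 - q^3  [12 crossings, <D> = -A^-12 + A^-8 - A^-4 + 3 - A^4 + A^8 - A^12, w = 0]
D3 (bracket -A^-12 + A^-8 - A^-4 + 3 - A^4 + A^8 - A^12; 12 crossings at w = 0): V = -q^-3 + q^-2 - q^-1 + 3 - q + q^2 - q^3
V(D4) = -q^-3 + q^-2 - q^-1 + 3 - q + q^2 - q^3  (w -2, c 12, <D> = -A^-18 + A^-14 - A^-10 + 3A^-6 - A^-2 + A^2 - A^6)
key observation: 2 classes among 4 diagrams; unequal V(q) rules out equality


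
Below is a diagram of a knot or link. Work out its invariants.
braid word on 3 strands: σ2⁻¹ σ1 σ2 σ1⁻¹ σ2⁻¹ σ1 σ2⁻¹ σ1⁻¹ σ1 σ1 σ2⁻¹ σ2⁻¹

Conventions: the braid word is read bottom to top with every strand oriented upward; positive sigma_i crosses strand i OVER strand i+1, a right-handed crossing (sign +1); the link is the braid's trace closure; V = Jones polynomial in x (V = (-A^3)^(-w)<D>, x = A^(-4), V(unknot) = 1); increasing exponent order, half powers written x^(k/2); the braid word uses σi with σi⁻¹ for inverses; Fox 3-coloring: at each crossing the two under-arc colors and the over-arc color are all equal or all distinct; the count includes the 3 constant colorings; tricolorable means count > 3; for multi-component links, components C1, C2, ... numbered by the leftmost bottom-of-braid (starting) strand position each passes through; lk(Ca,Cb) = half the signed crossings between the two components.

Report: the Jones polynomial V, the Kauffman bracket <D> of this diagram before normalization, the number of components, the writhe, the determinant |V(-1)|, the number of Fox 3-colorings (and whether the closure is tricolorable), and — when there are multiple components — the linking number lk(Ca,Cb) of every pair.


V = -x^-6 + 2x^-5 - 3x^-4 + 4x^-3 - 4x^-2 + 4x^-1 - 2 + 2x - x^2
<D> = -A^-14 + 2A^-10 - 2A^-6 + 4A^-2 - 4A^2 + 4A^6 - 3A^10 + 2A^14 - A^18 (w = -2)
1 component over 12 crossings, w = -2
3 Fox colorings among 3^12, |V(-1)| = 23: not tricolorable
why: w = -2 shifts under R1 moves; the (-A^3)^(2) factor cancels that in V


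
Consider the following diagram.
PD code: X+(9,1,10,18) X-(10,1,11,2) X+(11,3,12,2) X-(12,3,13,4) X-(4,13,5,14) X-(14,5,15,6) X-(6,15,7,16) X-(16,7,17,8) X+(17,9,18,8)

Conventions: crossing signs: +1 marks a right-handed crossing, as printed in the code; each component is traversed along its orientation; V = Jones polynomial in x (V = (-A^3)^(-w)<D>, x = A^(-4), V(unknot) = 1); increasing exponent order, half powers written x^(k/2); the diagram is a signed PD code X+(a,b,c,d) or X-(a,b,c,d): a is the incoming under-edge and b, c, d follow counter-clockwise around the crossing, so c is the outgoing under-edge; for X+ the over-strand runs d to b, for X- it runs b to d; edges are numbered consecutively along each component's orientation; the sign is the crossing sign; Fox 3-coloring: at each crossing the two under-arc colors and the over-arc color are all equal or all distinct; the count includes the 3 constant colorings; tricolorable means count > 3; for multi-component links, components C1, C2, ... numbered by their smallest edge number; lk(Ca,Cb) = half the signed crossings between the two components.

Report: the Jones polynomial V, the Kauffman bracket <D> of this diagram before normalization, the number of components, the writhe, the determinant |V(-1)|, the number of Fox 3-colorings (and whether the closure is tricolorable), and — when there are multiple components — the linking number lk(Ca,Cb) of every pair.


Jones polynomial: V(x) = -x^-4 + x^-3 + x^-1
<D> = -A^-5 - A^3 + A^7; writhe -3
components 1, writhe -3 (9 crossings)
3-colorings: 9 of 3^9, det 3 — tricolorable
note: |V(-1)| = 3: so tricolorable, since 3 divides 3
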